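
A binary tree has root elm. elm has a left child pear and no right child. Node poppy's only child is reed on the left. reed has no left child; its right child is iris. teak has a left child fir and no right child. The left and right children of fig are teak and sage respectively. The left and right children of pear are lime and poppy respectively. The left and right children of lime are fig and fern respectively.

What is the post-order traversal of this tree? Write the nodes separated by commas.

fir, teak, sage, fig, fern, lime, iris, reed, poppy, pear, elm

Post-order visits the left subtree, then the right subtree, then the node.
At elm: go left to pear.
  At pear: go left to lime.
    At lime: go left to fig.
      At fig: go left to teak.
        At teak: go left to fir.
          fir is a leaf — visit fir.
        At teak: no right child.
        Visit teak.
      At fig: go right to sage.
        sage is a leaf — visit sage.
      Visit fig.
    At lime: go right to fern.
      fern is a leaf — visit fern.
    Visit lime.
  At pear: go right to poppy.
    At poppy: go left to reed.
      At reed: no left child.
      At reed: go right to iris.
        iris is a leaf — visit iris.
      Visit reed.
    At poppy: no right child.
    Visit poppy.
  Visit pear.
At elm: no right child.
Visit elm.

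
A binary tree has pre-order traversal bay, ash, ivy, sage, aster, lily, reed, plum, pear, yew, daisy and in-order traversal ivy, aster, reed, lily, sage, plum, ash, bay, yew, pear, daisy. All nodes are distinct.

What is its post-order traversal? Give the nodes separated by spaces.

reed lily aster plum sage ivy ash yew daisy pear bay

The first element of pre-order is the root; it splits in-order into left and right subtrees.
Root bay: left subtree has 7 nodes {ivy, aster, reed, lily, sage, plum, ash}, right has 3 {yew, pear, daisy}.
  Root ash: left subtree has 6 nodes {ivy, aster, reed, lily, sage, plum}, right has 0 { }.
    Root ivy: left subtree has 0 nodes { }, right has 5 {aster, reed, lily, sage, plum}.
      Root sage: left subtree has 3 nodes {aster, reed, lily}, right has 1 {plum}.
        Root aster: left subtree has 0 nodes { }, right has 2 {reed, lily}.
          Root lily: left subtree has 1 node {reed}, right has 0 { }.
  Root pear: left subtree has 1 node {yew}, right has 1 {daisy}.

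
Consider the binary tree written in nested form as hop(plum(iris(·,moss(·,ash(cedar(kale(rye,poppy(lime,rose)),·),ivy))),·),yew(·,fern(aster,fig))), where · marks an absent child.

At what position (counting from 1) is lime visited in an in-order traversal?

In-order visits the left subtree, then the node, then the right subtree.
At hop: go left to plum.
  At plum: go left to iris.
    At iris: no left child.
    Visit iris.
    At iris: go right to moss.
      At moss: no left child.
      Visit moss.
      At moss: go right to ash.
        At ash: go left to cedar.
          At cedar: go left to kale.
            At kale: go left to rye.
              rye is a leaf — visit rye.
            Visit kale.
            At kale: go right to poppy.
              At poppy: go left to lime.
                lime is a leaf — visit lime.
              Visit poppy.
              At poppy: go right to rose.
                rose is a leaf — visit rose.
          Visit cedar.
          At cedar: no right child.
        Visit ash.
        At ash: go right to ivy.
          ivy is a leaf — visit ivy.
  Visit plum.
  At plum: no right child.
Visit hop.
At hop: go right to yew.
  At yew: no left child.
  Visit yew.
  At yew: go right to fern.
    At fern: go left to aster.
      aster is a leaf — visit aster.
    Visit fern.
    At fern: go right to fig.
      fig is a leaf — visit fig.
Full in-order sequence: iris, moss, rye, kale, lime, poppy, rose, cedar, ash, ivy, plum, hop, yew, aster, fern, fig.

5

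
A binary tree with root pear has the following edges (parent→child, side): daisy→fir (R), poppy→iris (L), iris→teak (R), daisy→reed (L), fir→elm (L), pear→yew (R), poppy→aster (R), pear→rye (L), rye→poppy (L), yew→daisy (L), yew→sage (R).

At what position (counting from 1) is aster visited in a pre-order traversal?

Pre-order visits the node, then its left subtree, then its right subtree.
Visit pear.
At pear: go left to rye.
  Visit rye.
  At rye: go left to poppy.
    Visit poppy.
    At poppy: go left to iris.
      Visit iris.
      At iris: no left child.
      At iris: go right to teak.
        teak is a leaf — visit teak.
    At poppy: go right to aster.
      aster is a leaf — visit aster.
  At rye: no right child.
At pear: go right to yew.
  Visit yew.
  At yew: go left to daisy.
    Visit daisy.
    At daisy: go left to reed.
      reed is a leaf — visit reed.
    At daisy: go right to fir.
      Visit fir.
      At fir: go left to elm.
        elm is a leaf — visit elm.
      At fir: no right child.
  At yew: go right to sage.
    sage is a leaf — visit sage.
Full pre-order sequence: pear, rye, poppy, iris, teak, aster, yew, daisy, reed, fir, elm, sage.

6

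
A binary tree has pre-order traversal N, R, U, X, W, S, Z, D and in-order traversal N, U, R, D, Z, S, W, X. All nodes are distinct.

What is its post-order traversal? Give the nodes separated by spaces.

The first element of pre-order is the root; it splits in-order into left and right subtrees.
Root N: left subtree has 0 nodes { }, right has 7 {U, R, D, Z, S, W, X}.
  Root R: left subtree has 1 node {U}, right has 5 {D, Z, S, W, X}.
    Root X: left subtree has 4 nodes {D, Z, S, W}, right has 0 { }.
      Root W: left subtree has 3 nodes {D, Z, S}, right has 0 { }.
        Root S: left subtree has 2 nodes {D, Z}, right has 0 { }.
          Root Z: left subtree has 1 node {D}, right has 0 { }.

U D Z S W X R N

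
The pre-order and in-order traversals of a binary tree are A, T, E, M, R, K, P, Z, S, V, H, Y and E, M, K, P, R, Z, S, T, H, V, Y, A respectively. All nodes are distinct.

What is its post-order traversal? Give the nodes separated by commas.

The first element of pre-order is the root; it splits in-order into left and right subtrees.
Root A: left subtree has 11 nodes {E, M, K, P, R, Z, S, T, H, V, Y}, right has 0 { }.
  Root T: left subtree has 7 nodes {E, M, K, P, R, Z, S}, right has 3 {H, V, Y}.
    Root E: left subtree has 0 nodes { }, right has 6 {M, K, P, R, Z, S}.
      Root M: left subtree has 0 nodes { }, right has 5 {K, P, R, Z, S}.
        Root R: left subtree has 2 nodes {K, P}, right has 2 {Z, S}.
          Root K: left subtree has 0 nodes { }, right has 1 {P}.
          Root Z: left subtree has 0 nodes { }, right has 1 {S}.
    Root V: left subtree has 1 node {H}, right has 1 {Y}.

P, K, S, Z, R, M, E, H, Y, V, T, A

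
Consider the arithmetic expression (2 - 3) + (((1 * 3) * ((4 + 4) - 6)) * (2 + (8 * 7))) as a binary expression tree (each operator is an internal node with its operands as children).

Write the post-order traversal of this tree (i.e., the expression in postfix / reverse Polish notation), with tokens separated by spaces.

Post-order on an expression tree gives postfix notation: for each operator, emit left operand, right operand, then the operator.

2 3 - 1 3 * 4 4 + 6 - * 2 8 7 * + * +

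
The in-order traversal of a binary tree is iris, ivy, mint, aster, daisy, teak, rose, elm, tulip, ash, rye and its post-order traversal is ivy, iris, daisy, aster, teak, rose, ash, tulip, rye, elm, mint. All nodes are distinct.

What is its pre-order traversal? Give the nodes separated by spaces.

The last element of post-order is the root; it splits in-order into left and right subtrees.
Root mint: left subtree has 2 nodes {iris, ivy}, right has 8 {aster, daisy, teak, rose, elm, tulip, ash, rye}.
  Root iris: left subtree has 0 nodes { }, right has 1 {ivy}.
  Root elm: left subtree has 4 nodes {aster, daisy, teak, rose}, right has 3 {tulip, ash, rye}.
    Root rose: left subtree has 3 nodes {aster, daisy, teak}, right has 0 { }.
      Root teak: left subtree has 2 nodes {aster, daisy}, right has 0 { }.
        Root aster: left subtree has 0 nodes { }, right has 1 {daisy}.
    Root rye: left subtree has 2 nodes {tulip, ash}, right has 0 { }.
      Root tulip: left subtree has 0 nodes { }, right has 1 {ash}.

mint iris ivy elm rose teak aster daisy rye tulip ash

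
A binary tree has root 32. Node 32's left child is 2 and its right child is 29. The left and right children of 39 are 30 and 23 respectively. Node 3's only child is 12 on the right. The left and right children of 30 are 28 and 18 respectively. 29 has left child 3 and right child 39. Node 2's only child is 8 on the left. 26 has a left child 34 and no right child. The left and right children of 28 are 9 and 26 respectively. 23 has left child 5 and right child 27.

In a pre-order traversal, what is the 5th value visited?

Pre-order visits the node, then its left subtree, then its right subtree.
Visit 32.
At 32: go left to 2.
  Visit 2.
  At 2: go left to 8.
    8 is a leaf — visit 8.
  At 2: no right child.
At 32: go right to 29.
  Visit 29.
  At 29: go left to 3.
    Visit 3.
    At 3: no left child.
    At 3: go right to 12.
      12 is a leaf — visit 12.
  At 29: go right to 39.
    Visit 39.
    At 39: go left to 30.
      Visit 30.
      At 30: go left to 28.
        Visit 28.
        At 28: go left to 9.
          9 is a leaf — visit 9.
        At 28: go right to 26.
          Visit 26.
          At 26: go left to 34.
            34 is a leaf — visit 34.
          At 26: no right child.
      At 30: go right to 18.
        18 is a leaf — visit 18.
    At 39: go right to 23.
      Visit 23.
      At 23: go left to 5.
        5 is a leaf — visit 5.
      At 23: go right to 27.
        27 is a leaf — visit 27.
Full pre-order sequence: 32, 2, 8, 29, 3, 12, 39, 30, 28, 9, 26, 34, 18, 23, 5, 27.

3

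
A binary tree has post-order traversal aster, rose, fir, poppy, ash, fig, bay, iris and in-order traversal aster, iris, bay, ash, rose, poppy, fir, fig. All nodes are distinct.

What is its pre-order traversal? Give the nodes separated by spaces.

The last element of post-order is the root; it splits in-order into left and right subtrees.
Root iris: left subtree has 1 node {aster}, right has 6 {bay, ash, rose, poppy, fir, fig}.
  Root bay: left subtree has 0 nodes { }, right has 5 {ash, rose, poppy, fir, fig}.
    Root fig: left subtree has 4 nodes {ash, rose, poppy, fir}, right has 0 { }.
      Root ash: left subtree has 0 nodes { }, right has 3 {rose, poppy, fir}.
        Root poppy: left subtree has 1 node {rose}, right has 1 {fir}.

iris aster bay fig ash poppy rose fir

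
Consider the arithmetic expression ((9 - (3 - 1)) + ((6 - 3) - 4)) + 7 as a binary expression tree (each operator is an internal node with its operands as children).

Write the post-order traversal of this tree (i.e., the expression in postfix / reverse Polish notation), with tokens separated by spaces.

Post-order on an expression tree gives postfix notation: for each operator, emit left operand, right operand, then the operator.

9 3 1 - - 6 3 - 4 - + 7 +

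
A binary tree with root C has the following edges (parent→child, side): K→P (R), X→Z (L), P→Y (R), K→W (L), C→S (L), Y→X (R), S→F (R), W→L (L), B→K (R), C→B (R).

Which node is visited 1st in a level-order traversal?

C

Level-order visits nodes level by level from the root, left to right within each level.
Level 0: C
Level 1: S, B
Level 2: F, K
Level 3: W, P
Level 4: L, Y
Level 5: X
Level 6: Z
Full level-order sequence: C, S, B, F, K, W, P, L, Y, X, Z.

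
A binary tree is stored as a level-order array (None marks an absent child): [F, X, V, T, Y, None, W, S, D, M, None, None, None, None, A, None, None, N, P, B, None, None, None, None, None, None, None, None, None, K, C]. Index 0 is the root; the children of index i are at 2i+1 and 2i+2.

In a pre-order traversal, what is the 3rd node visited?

Pre-order visits the node, then its left subtree, then its right subtree.
Visit F.
At F: go left to X.
  Visit X.
  At X: go left to T.
    Visit T.
    At T: go left to S.
      S is a leaf — visit S.
    At T: go right to D.
      Visit D.
      At D: go left to N.
        N is a leaf — visit N.
      At D: go right to P.
        P is a leaf — visit P.
  At X: go right to Y.
    Visit Y.
    At Y: go left to M.
      Visit M.
      At M: go left to B.
        B is a leaf — visit B.
      At M: no right child.
    At Y: no right child.
At F: go right to V.
  Visit V.
  At V: no left child.
  At V: go right to W.
    Visit W.
    At W: no left child.
    At W: go right to A.
      Visit A.
      At A: go left to K.
        K is a leaf — visit K.
      At A: go right to C.
        C is a leaf — visit C.
Full pre-order sequence: F, X, T, S, D, N, P, Y, M, B, V, W, A, K, C.

T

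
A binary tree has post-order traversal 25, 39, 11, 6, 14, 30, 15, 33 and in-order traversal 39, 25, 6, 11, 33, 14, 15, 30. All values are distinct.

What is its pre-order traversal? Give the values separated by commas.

33, 6, 39, 25, 11, 15, 14, 30

The last element of post-order is the root; it splits in-order into left and right subtrees.
Root 33: left subtree has 4 nodes {39, 25, 6, 11}, right has 3 {14, 15, 30}.
  Root 6: left subtree has 2 nodes {39, 25}, right has 1 {11}.
    Root 39: left subtree has 0 nodes { }, right has 1 {25}.
  Root 15: left subtree has 1 node {14}, right has 1 {30}.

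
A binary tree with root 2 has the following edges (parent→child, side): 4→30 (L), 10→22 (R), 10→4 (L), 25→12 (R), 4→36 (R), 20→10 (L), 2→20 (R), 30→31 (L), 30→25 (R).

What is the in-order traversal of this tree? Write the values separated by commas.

In-order visits the left subtree, then the node, then the right subtree.
At 2: no left child.
Visit 2.
At 2: go right to 20.
  At 20: go left to 10.
    At 10: go left to 4.
      At 4: go left to 30.
        At 30: go left to 31.
          31 is a leaf — visit 31.
        Visit 30.
        At 30: go right to 25.
          At 25: no left child.
          Visit 25.
          At 25: go right to 12.
            12 is a leaf — visit 12.
      Visit 4.
      At 4: go right to 36.
        36 is a leaf — visit 36.
    Visit 10.
    At 10: go right to 22.
      22 is a leaf — visit 22.
  Visit 20.
  At 20: no right child.

2, 31, 30, 25, 12, 4, 36, 10, 22, 20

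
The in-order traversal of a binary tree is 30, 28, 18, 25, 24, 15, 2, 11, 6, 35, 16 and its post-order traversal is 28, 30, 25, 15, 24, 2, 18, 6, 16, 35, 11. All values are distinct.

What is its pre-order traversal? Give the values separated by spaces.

11 18 30 28 2 24 25 15 35 6 16

The last element of post-order is the root; it splits in-order into left and right subtrees.
Root 11: left subtree has 7 nodes {30, 28, 18, 25, 24, 15, 2}, right has 3 {6, 35, 16}.
  Root 18: left subtree has 2 nodes {30, 28}, right has 4 {25, 24, 15, 2}.
    Root 30: left subtree has 0 nodes { }, right has 1 {28}.
    Root 2: left subtree has 3 nodes {25, 24, 15}, right has 0 { }.
      Root 24: left subtree has 1 node {25}, right has 1 {15}.
  Root 35: left subtree has 1 node {6}, right has 1 {16}.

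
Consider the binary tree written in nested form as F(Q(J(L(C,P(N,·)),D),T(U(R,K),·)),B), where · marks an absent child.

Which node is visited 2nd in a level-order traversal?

Q

Level-order visits nodes level by level from the root, left to right within each level.
Level 0: F
Level 1: Q, B
Level 2: J, T
Level 3: L, D, U
Level 4: C, P, R, K
Level 5: N
Full level-order sequence: F, Q, B, J, T, L, D, U, C, P, R, K, N.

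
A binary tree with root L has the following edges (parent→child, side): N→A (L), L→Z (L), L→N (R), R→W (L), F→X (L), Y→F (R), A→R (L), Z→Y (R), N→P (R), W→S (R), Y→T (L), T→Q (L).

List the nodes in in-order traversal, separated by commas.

Z, Q, T, Y, X, F, L, W, S, R, A, N, P

In-order visits the left subtree, then the node, then the right subtree.
At L: go left to Z.
  At Z: no left child.
  Visit Z.
  At Z: go right to Y.
    At Y: go left to T.
      At T: go left to Q.
        Q is a leaf — visit Q.
      Visit T.
      At T: no right child.
    Visit Y.
    At Y: go right to F.
      At F: go left to X.
        X is a leaf — visit X.
      Visit F.
      At F: no right child.
Visit L.
At L: go right to N.
  At N: go left to A.
    At A: go left to R.
      At R: go left to W.
        At W: no left child.
        Visit W.
        At W: go right to S.
          S is a leaf — visit S.
      Visit R.
      At R: no right child.
    Visit A.
    At A: no right child.
  Visit N.
  At N: go right to P.
    P is a leaf — visit P.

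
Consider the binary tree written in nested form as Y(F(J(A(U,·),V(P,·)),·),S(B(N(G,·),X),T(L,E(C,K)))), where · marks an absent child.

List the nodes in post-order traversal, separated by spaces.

Post-order visits the left subtree, then the right subtree, then the node.
At Y: go left to F.
  At F: go left to J.
    At J: go left to A.
      At A: go left to U.
        U is a leaf — visit U.
      At A: no right child.
      Visit A.
    At J: go right to V.
      At V: go left to P.
        P is a leaf — visit P.
      At V: no right child.
      Visit V.
    Visit J.
  At F: no right child.
  Visit F.
At Y: go right to S.
  At S: go left to B.
    At B: go left to N.
      At N: go left to G.
        G is a leaf — visit G.
      At N: no right child.
      Visit N.
    At B: go right to X.
      X is a leaf — visit X.
    Visit B.
  At S: go right to T.
    At T: go left to L.
      L is a leaf — visit L.
    At T: go right to E.
      At E: go left to C.
        C is a leaf — visit C.
      At E: go right to K.
        K is a leaf — visit K.
      Visit E.
    Visit T.
  Visit S.
Visit Y.

U A P V J F G N X B L C K E T S Y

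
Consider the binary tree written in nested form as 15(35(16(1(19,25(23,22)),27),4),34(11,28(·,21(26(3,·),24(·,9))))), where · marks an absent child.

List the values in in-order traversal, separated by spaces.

In-order visits the left subtree, then the node, then the right subtree.
At 15: go left to 35.
  At 35: go left to 16.
    At 16: go left to 1.
      At 1: go left to 19.
        19 is a leaf — visit 19.
      Visit 1.
      At 1: go right to 25.
        At 25: go left to 23.
          23 is a leaf — visit 23.
        Visit 25.
        At 25: go right to 22.
          22 is a leaf — visit 22.
    Visit 16.
    At 16: go right to 27.
      27 is a leaf — visit 27.
  Visit 35.
  At 35: go right to 4.
    4 is a leaf — visit 4.
Visit 15.
At 15: go right to 34.
  At 34: go left to 11.
    11 is a leaf — visit 11.
  Visit 34.
  At 34: go right to 28.
    At 28: no left child.
    Visit 28.
    At 28: go right to 21.
      At 21: go left to 26.
        At 26: go left to 3.
          3 is a leaf — visit 3.
        Visit 26.
        At 26: no right child.
      Visit 21.
      At 21: go right to 24.
        At 24: no left child.
        Visit 24.
        At 24: go right to 9.
          9 is a leaf — visit 9.

19 1 23 25 22 16 27 35 4 15 11 34 28 3 26 21 24 9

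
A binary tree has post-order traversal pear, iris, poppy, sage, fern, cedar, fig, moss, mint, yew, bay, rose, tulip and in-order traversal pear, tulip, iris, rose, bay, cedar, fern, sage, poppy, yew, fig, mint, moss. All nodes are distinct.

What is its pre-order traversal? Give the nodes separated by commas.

The last element of post-order is the root; it splits in-order into left and right subtrees.
Root tulip: left subtree has 1 node {pear}, right has 11 {iris, rose, bay, cedar, fern, sage, poppy, yew, fig, mint, moss}.
  Root rose: left subtree has 1 node {iris}, right has 9 {bay, cedar, fern, sage, poppy, yew, fig, mint, moss}.
    Root bay: left subtree has 0 nodes { }, right has 8 {cedar, fern, sage, poppy, yew, fig, mint, moss}.
      Root yew: left subtree has 4 nodes {cedar, fern, sage, poppy}, right has 3 {fig, mint, moss}.
        Root cedar: left subtree has 0 nodes { }, right has 3 {fern, sage, poppy}.
          Root fern: left subtree has 0 nodes { }, right has 2 {sage, poppy}.
            Root sage: left subtree has 0 nodes { }, right has 1 {poppy}.
        Root mint: left subtree has 1 node {fig}, right has 1 {moss}.

tulip, pear, rose, iris, bay, yew, cedar, fern, sage, poppy, mint, fig, moss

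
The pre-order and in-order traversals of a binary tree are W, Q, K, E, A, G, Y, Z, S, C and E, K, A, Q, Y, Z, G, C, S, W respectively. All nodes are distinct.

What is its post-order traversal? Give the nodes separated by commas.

E, A, K, Z, Y, C, S, G, Q, W

The first element of pre-order is the root; it splits in-order into left and right subtrees.
Root W: left subtree has 9 nodes {E, K, A, Q, Y, Z, G, C, S}, right has 0 { }.
  Root Q: left subtree has 3 nodes {E, K, A}, right has 5 {Y, Z, G, C, S}.
    Root K: left subtree has 1 node {E}, right has 1 {A}.
    Root G: left subtree has 2 nodes {Y, Z}, right has 2 {C, S}.
      Root Y: left subtree has 0 nodes { }, right has 1 {Z}.
      Root S: left subtree has 1 node {C}, right has 0 { }.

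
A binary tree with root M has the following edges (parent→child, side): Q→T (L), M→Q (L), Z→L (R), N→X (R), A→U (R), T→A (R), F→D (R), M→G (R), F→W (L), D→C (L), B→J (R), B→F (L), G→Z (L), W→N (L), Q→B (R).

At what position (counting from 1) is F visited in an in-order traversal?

8

In-order visits the left subtree, then the node, then the right subtree.
At M: go left to Q.
  At Q: go left to T.
    At T: no left child.
    Visit T.
    At T: go right to A.
      At A: no left child.
      Visit A.
      At A: go right to U.
        U is a leaf — visit U.
  Visit Q.
  At Q: go right to B.
    At B: go left to F.
      At F: go left to W.
        At W: go left to N.
          At N: no left child.
          Visit N.
          At N: go right to X.
            X is a leaf — visit X.
        Visit W.
        At W: no right child.
      Visit F.
      At F: go right to D.
        At D: go left to C.
          C is a leaf — visit C.
        Visit D.
        At D: no right child.
    Visit B.
    At B: go right to J.
      J is a leaf — visit J.
Visit M.
At M: go right to G.
  At G: go left to Z.
    At Z: no left child.
    Visit Z.
    At Z: go right to L.
      L is a leaf — visit L.
  Visit G.
  At G: no right child.
Full in-order sequence: T, A, U, Q, N, X, W, F, C, D, B, J, M, Z, L, G.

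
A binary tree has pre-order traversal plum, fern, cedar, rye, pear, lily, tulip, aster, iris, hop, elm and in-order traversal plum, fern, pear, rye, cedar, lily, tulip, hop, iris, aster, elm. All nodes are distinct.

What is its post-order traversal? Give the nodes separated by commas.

The first element of pre-order is the root; it splits in-order into left and right subtrees.
Root plum: left subtree has 0 nodes { }, right has 10 {fern, pear, rye, cedar, lily, tulip, hop, iris, aster, elm}.
  Root fern: left subtree has 0 nodes { }, right has 9 {pear, rye, cedar, lily, tulip, hop, iris, aster, elm}.
    Root cedar: left subtree has 2 nodes {pear, rye}, right has 6 {lily, tulip, hop, iris, aster, elm}.
      Root rye: left subtree has 1 node {pear}, right has 0 { }.
      Root lily: left subtree has 0 nodes { }, right has 5 {tulip, hop, iris, aster, elm}.
        Root tulip: left subtree has 0 nodes { }, right has 4 {hop, iris, aster, elm}.
          Root aster: left subtree has 2 nodes {hop, iris}, right has 1 {elm}.
            Root iris: left subtree has 1 node {hop}, right has 0 { }.

pear, rye, hop, iris, elm, aster, tulip, lily, cedar, fern, plum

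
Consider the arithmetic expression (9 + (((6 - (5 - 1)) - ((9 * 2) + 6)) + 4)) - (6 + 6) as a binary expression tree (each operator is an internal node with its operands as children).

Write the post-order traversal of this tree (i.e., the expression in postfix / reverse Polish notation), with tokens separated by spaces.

Post-order on an expression tree gives postfix notation: for each operator, emit left operand, right operand, then the operator.

9 6 5 1 - - 9 2 * 6 + - 4 + + 6 6 + -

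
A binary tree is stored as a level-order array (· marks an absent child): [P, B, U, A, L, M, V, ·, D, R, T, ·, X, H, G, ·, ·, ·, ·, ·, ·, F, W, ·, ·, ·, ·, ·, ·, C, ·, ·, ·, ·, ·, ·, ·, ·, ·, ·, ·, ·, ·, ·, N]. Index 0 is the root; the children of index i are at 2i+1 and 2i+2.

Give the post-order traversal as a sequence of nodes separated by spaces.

Post-order visits the left subtree, then the right subtree, then the node.
At P: go left to B.
  At B: go left to A.
    At A: no left child.
    At A: go right to D.
      D is a leaf — visit D.
    Visit A.
  At B: go right to L.
    At L: go left to R.
      R is a leaf — visit R.
    At L: go right to T.
      At T: go left to F.
        At F: no left child.
        At F: go right to N.
          N is a leaf — visit N.
        Visit F.
      At T: go right to W.
        W is a leaf — visit W.
      Visit T.
    Visit L.
  Visit B.
At P: go right to U.
  At U: go left to M.
    At M: no left child.
    At M: go right to X.
      X is a leaf — visit X.
    Visit M.
  At U: go right to V.
    At V: go left to H.
      H is a leaf — visit H.
    At V: go right to G.
      At G: go left to C.
        C is a leaf — visit C.
      At G: no right child.
      Visit G.
    Visit V.
  Visit U.
Visit P.

D A R N F W T L B X M H C G V U P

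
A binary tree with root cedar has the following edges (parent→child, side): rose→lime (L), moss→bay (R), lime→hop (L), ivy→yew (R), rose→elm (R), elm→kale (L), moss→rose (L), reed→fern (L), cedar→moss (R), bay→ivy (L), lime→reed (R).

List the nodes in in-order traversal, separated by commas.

In-order visits the left subtree, then the node, then the right subtree.
At cedar: no left child.
Visit cedar.
At cedar: go right to moss.
  At moss: go left to rose.
    At rose: go left to lime.
      At lime: go left to hop.
        hop is a leaf — visit hop.
      Visit lime.
      At lime: go right to reed.
        At reed: go left to fern.
          fern is a leaf — visit fern.
        Visit reed.
        At reed: no right child.
    Visit rose.
    At rose: go right to elm.
      At elm: go left to kale.
        kale is a leaf — visit kale.
      Visit elm.
      At elm: no right child.
  Visit moss.
  At moss: go right to bay.
    At bay: go left to ivy.
      At ivy: no left child.
      Visit ivy.
      At ivy: go right to yew.
        yew is a leaf — visit yew.
    Visit bay.
    At bay: no right child.

cedar, hop, lime, fern, reed, rose, kale, elm, moss, ivy, yew, bay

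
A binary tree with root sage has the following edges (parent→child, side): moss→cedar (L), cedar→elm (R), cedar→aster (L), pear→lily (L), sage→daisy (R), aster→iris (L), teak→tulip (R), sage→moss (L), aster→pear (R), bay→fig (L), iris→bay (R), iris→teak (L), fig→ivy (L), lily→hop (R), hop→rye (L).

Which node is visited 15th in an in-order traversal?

In-order visits the left subtree, then the node, then the right subtree.
At sage: go left to moss.
  At moss: go left to cedar.
    At cedar: go left to aster.
      At aster: go left to iris.
        At iris: go left to teak.
          At teak: no left child.
          Visit teak.
          At teak: go right to tulip.
            tulip is a leaf — visit tulip.
        Visit iris.
        At iris: go right to bay.
          At bay: go left to fig.
            At fig: go left to ivy.
              ivy is a leaf — visit ivy.
            Visit fig.
            At fig: no right child.
          Visit bay.
          At bay: no right child.
      Visit aster.
      At aster: go right to pear.
        At pear: go left to lily.
          At lily: no left child.
          Visit lily.
          At lily: go right to hop.
            At hop: go left to rye.
              rye is a leaf — visit rye.
            Visit hop.
            At hop: no right child.
        Visit pear.
        At pear: no right child.
    Visit cedar.
    At cedar: go right to elm.
      elm is a leaf — visit elm.
  Visit moss.
  At moss: no right child.
Visit sage.
At sage: go right to daisy.
  daisy is a leaf — visit daisy.
Full in-order sequence: teak, tulip, iris, ivy, fig, bay, aster, lily, rye, hop, pear, cedar, elm, moss, sage, daisy.

sage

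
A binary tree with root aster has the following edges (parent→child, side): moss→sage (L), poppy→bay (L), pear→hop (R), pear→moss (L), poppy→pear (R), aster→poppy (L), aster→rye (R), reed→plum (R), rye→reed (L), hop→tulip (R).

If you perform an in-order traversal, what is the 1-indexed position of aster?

8

In-order visits the left subtree, then the node, then the right subtree.
At aster: go left to poppy.
  At poppy: go left to bay.
    bay is a leaf — visit bay.
  Visit poppy.
  At poppy: go right to pear.
    At pear: go left to moss.
      At moss: go left to sage.
        sage is a leaf — visit sage.
      Visit moss.
      At moss: no right child.
    Visit pear.
    At pear: go right to hop.
      At hop: no left child.
      Visit hop.
      At hop: go right to tulip.
        tulip is a leaf — visit tulip.
Visit aster.
At aster: go right to rye.
  At rye: go left to reed.
    At reed: no left child.
    Visit reed.
    At reed: go right to plum.
      plum is a leaf — visit plum.
  Visit rye.
  At rye: no right child.
Full in-order sequence: bay, poppy, sage, moss, pear, hop, tulip, aster, reed, plum, rye.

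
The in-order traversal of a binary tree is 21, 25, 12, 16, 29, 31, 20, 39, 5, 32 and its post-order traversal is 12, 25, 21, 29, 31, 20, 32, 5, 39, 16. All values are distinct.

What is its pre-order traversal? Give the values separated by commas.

The last element of post-order is the root; it splits in-order into left and right subtrees.
Root 16: left subtree has 3 nodes {21, 25, 12}, right has 6 {29, 31, 20, 39, 5, 32}.
  Root 21: left subtree has 0 nodes { }, right has 2 {25, 12}.
    Root 25: left subtree has 0 nodes { }, right has 1 {12}.
  Root 39: left subtree has 3 nodes {29, 31, 20}, right has 2 {5, 32}.
    Root 20: left subtree has 2 nodes {29, 31}, right has 0 { }.
      Root 31: left subtree has 1 node {29}, right has 0 { }.
    Root 5: left subtree has 0 nodes { }, right has 1 {32}.

16, 21, 25, 12, 39, 20, 31, 29, 5, 32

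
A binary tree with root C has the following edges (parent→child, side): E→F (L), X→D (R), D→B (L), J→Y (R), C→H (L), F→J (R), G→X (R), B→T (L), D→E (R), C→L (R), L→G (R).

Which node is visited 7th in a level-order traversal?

Level-order visits nodes level by level from the root, left to right within each level.
Level 0: C
Level 1: H, L
Level 2: G
Level 3: X
Level 4: D
Level 5: B, E
Level 6: T, F
Level 7: J
Level 8: Y
Full level-order sequence: C, H, L, G, X, D, B, E, T, F, J, Y.

B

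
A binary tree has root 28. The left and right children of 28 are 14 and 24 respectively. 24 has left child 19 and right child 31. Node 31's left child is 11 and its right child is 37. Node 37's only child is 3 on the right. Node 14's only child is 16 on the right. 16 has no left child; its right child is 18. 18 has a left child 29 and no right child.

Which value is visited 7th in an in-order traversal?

In-order visits the left subtree, then the node, then the right subtree.
At 28: go left to 14.
  At 14: no left child.
  Visit 14.
  At 14: go right to 16.
    At 16: no left child.
    Visit 16.
    At 16: go right to 18.
      At 18: go left to 29.
        29 is a leaf — visit 29.
      Visit 18.
      At 18: no right child.
Visit 28.
At 28: go right to 24.
  At 24: go left to 19.
    19 is a leaf — visit 19.
  Visit 24.
  At 24: go right to 31.
    At 31: go left to 11.
      11 is a leaf — visit 11.
    Visit 31.
    At 31: go right to 37.
      At 37: no left child.
      Visit 37.
      At 37: go right to 3.
        3 is a leaf — visit 3.
Full in-order sequence: 14, 16, 29, 18, 28, 19, 24, 11, 31, 37, 3.

24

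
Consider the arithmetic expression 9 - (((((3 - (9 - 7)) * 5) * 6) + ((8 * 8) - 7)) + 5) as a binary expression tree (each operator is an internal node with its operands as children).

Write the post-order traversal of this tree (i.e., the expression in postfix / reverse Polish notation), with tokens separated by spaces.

Post-order on an expression tree gives postfix notation: for each operator, emit left operand, right operand, then the operator.

9 3 9 7 - - 5 * 6 * 8 8 * 7 - + 5 + -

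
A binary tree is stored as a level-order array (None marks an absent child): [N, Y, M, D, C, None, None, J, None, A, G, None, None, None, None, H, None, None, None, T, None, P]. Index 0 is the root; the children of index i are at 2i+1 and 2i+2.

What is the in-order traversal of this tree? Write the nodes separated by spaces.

H J D Y T A C P G N M

In-order visits the left subtree, then the node, then the right subtree.
At N: go left to Y.
  At Y: go left to D.
    At D: go left to J.
      At J: go left to H.
        H is a leaf — visit H.
      Visit J.
      At J: no right child.
    Visit D.
    At D: no right child.
  Visit Y.
  At Y: go right to C.
    At C: go left to A.
      At A: go left to T.
        T is a leaf — visit T.
      Visit A.
      At A: no right child.
    Visit C.
    At C: go right to G.
      At G: go left to P.
        P is a leaf — visit P.
      Visit G.
      At G: no right child.
Visit N.
At N: go right to M.
  M is a leaf — visit M.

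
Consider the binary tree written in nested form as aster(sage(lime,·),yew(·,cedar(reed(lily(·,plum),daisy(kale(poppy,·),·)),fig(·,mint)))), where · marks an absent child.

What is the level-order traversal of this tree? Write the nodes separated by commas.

aster, sage, yew, lime, cedar, reed, fig, lily, daisy, mint, plum, kale, poppy

Level-order visits nodes level by level from the root, left to right within each level.
Level 0: aster
Level 1: sage, yew
Level 2: lime, cedar
Level 3: reed, fig
Level 4: lily, daisy, mint
Level 5: plum, kale
Level 6: poppy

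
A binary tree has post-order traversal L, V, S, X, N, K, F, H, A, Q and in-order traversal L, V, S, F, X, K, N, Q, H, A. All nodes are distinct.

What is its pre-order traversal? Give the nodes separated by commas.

Q, F, S, V, L, K, X, N, A, H

The last element of post-order is the root; it splits in-order into left and right subtrees.
Root Q: left subtree has 7 nodes {L, V, S, F, X, K, N}, right has 2 {H, A}.
  Root F: left subtree has 3 nodes {L, V, S}, right has 3 {X, K, N}.
    Root S: left subtree has 2 nodes {L, V}, right has 0 { }.
      Root V: left subtree has 1 node {L}, right has 0 { }.
    Root K: left subtree has 1 node {X}, right has 1 {N}.
  Root A: left subtree has 1 node {H}, right has 0 { }.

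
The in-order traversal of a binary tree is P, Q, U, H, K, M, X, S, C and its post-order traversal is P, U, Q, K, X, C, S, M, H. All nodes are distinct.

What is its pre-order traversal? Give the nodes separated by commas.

The last element of post-order is the root; it splits in-order into left and right subtrees.
Root H: left subtree has 3 nodes {P, Q, U}, right has 5 {K, M, X, S, C}.
  Root Q: left subtree has 1 node {P}, right has 1 {U}.
  Root M: left subtree has 1 node {K}, right has 3 {X, S, C}.
    Root S: left subtree has 1 node {X}, right has 1 {C}.

H, Q, P, U, M, K, S, X, C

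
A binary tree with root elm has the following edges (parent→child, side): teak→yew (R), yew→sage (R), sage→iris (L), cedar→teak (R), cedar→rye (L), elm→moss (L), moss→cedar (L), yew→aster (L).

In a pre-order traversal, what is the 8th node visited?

Pre-order visits the node, then its left subtree, then its right subtree.
Visit elm.
At elm: go left to moss.
  Visit moss.
  At moss: go left to cedar.
    Visit cedar.
    At cedar: go left to rye.
      rye is a leaf — visit rye.
    At cedar: go right to teak.
      Visit teak.
      At teak: no left child.
      At teak: go right to yew.
        Visit yew.
        At yew: go left to aster.
          aster is a leaf — visit aster.
        At yew: go right to sage.
          Visit sage.
          At sage: go left to iris.
            iris is a leaf — visit iris.
          At sage: no right child.
  At moss: no right child.
At elm: no right child.
Full pre-order sequence: elm, moss, cedar, rye, teak, yew, aster, sage, iris.

sage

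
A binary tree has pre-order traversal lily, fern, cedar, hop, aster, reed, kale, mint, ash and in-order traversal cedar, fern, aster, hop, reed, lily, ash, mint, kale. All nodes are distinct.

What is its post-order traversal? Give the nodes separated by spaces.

cedar aster reed hop fern ash mint kale lily

The first element of pre-order is the root; it splits in-order into left and right subtrees.
Root lily: left subtree has 5 nodes {cedar, fern, aster, hop, reed}, right has 3 {ash, mint, kale}.
  Root fern: left subtree has 1 node {cedar}, right has 3 {aster, hop, reed}.
    Root hop: left subtree has 1 node {aster}, right has 1 {reed}.
  Root kale: left subtree has 2 nodes {ash, mint}, right has 0 { }.
    Root mint: left subtree has 1 node {ash}, right has 0 { }.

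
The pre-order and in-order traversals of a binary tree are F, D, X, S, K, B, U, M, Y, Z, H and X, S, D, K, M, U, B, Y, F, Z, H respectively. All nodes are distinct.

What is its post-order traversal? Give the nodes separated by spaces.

S X M U Y B K D H Z F

The first element of pre-order is the root; it splits in-order into left and right subtrees.
Root F: left subtree has 8 nodes {X, S, D, K, M, U, B, Y}, right has 2 {Z, H}.
  Root D: left subtree has 2 nodes {X, S}, right has 5 {K, M, U, B, Y}.
    Root X: left subtree has 0 nodes { }, right has 1 {S}.
    Root K: left subtree has 0 nodes { }, right has 4 {M, U, B, Y}.
      Root B: left subtree has 2 nodes {M, U}, right has 1 {Y}.
        Root U: left subtree has 1 node {M}, right has 0 { }.
  Root Z: left subtree has 0 nodes { }, right has 1 {H}.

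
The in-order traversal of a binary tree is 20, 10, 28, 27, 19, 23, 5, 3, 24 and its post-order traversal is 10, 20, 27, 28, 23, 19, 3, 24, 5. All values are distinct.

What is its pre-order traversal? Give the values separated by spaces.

5 19 28 20 10 27 23 24 3

The last element of post-order is the root; it splits in-order into left and right subtrees.
Root 5: left subtree has 6 nodes {20, 10, 28, 27, 19, 23}, right has 2 {3, 24}.
  Root 19: left subtree has 4 nodes {20, 10, 28, 27}, right has 1 {23}.
    Root 28: left subtree has 2 nodes {20, 10}, right has 1 {27}.
      Root 20: left subtree has 0 nodes { }, right has 1 {10}.
  Root 24: left subtree has 1 node {3}, right has 0 { }.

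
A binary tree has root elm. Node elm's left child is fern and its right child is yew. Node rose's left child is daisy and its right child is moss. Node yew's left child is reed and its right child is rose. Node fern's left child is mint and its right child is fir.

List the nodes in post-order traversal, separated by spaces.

Post-order visits the left subtree, then the right subtree, then the node.
At elm: go left to fern.
  At fern: go left to mint.
    mint is a leaf — visit mint.
  At fern: go right to fir.
    fir is a leaf — visit fir.
  Visit fern.
At elm: go right to yew.
  At yew: go left to reed.
    reed is a leaf — visit reed.
  At yew: go right to rose.
    At rose: go left to daisy.
      daisy is a leaf — visit daisy.
    At rose: go right to moss.
      moss is a leaf — visit moss.
    Visit rose.
  Visit yew.
Visit elm.

mint fir fern reed daisy moss rose yew elm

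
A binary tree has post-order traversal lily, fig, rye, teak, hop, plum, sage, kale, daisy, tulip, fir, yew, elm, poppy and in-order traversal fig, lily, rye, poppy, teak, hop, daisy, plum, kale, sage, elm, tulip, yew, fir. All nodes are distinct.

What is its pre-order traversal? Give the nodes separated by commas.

poppy, rye, fig, lily, elm, daisy, hop, teak, kale, plum, sage, yew, tulip, fir

The last element of post-order is the root; it splits in-order into left and right subtrees.
Root poppy: left subtree has 3 nodes {fig, lily, rye}, right has 10 {teak, hop, daisy, plum, kale, sage, elm, tulip, yew, fir}.
  Root rye: left subtree has 2 nodes {fig, lily}, right has 0 { }.
    Root fig: left subtree has 0 nodes { }, right has 1 {lily}.
  Root elm: left subtree has 6 nodes {teak, hop, daisy, plum, kale, sage}, right has 3 {tulip, yew, fir}.
    Root daisy: left subtree has 2 nodes {teak, hop}, right has 3 {plum, kale, sage}.
      Root hop: left subtree has 1 node {teak}, right has 0 { }.
      Root kale: left subtree has 1 node {plum}, right has 1 {sage}.
    Root yew: left subtree has 1 node {tulip}, right has 1 {fir}.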